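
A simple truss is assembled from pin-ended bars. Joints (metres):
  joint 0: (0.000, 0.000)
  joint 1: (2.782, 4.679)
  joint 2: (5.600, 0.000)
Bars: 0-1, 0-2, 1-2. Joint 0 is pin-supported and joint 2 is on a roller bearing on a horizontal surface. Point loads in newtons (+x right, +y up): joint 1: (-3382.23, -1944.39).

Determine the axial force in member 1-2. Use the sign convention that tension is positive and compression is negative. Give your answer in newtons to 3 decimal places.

2171.319

N=3 nodes, M=3 members, R=3 reactions → 2N=6, M+R=6
member 0 (0-1): L=5.4436, (cx,cy)=(0.5111,0.8595)
member 1 (0-2): L=5.6000, (cx,cy)=(1.0000,0.0000)
member 2 (1-2): L=5.4621, (cx,cy)=(0.5159,-0.8566)
solve A·x = −loads:
  F[0-1] = -4426.0865 N (compression)
  F[0-2] = -1120.2311 N (compression)
  F[1-2] = +2171.3187 N (tension)
  Rx@0 = +3382.2300 N
  Ry@0 = +3804.4188 N
  Ry@2 = -1860.0288 N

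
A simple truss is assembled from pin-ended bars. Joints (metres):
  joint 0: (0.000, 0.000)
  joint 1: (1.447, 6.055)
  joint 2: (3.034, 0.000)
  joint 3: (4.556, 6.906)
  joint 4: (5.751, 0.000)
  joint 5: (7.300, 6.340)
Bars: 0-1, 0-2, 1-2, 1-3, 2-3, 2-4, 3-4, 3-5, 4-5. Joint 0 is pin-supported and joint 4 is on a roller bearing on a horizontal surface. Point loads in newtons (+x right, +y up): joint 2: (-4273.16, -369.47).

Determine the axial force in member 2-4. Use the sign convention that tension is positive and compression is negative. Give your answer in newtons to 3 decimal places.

33.728

N=6 nodes, M=9 members, R=3 reactions → 2N=12, M+R=12
member 0 (0-1): L=6.2255, (cx,cy)=(0.2324,0.9726)
member 1 (0-2): L=3.0340, (cx,cy)=(1.0000,0.0000)
member 2 (1-2): L=6.2595, (cx,cy)=(0.2535,-0.9673)
member 3 (1-3): L=3.2234, (cx,cy)=(0.9645,0.2640)
member 4 (2-3): L=7.0717, (cx,cy)=(0.2152,0.9766)
member 5 (2-4): L=2.7170, (cx,cy)=(1.0000,0.0000)
member 6 (3-4): L=7.0086, (cx,cy)=(0.1705,-0.9854)
member 7 (3-5): L=2.8018, (cx,cy)=(0.9794,-0.2020)
member 8 (4-5): L=6.5265, (cx,cy)=(0.2373,0.9714)
solve A·x = −loads:
  F[0-1] = -179.4674 N (compression)
  F[0-2] = -4231.4462 N (compression)
  F[1-2] = +157.3555 N (tension)
  F[1-3] = -84.6107 N (compression)
  F[2-3] = +222.4694 N (tension)
  F[2-4] = +33.7282 N (tension)
  F[3-4] = -197.8144 N (compression)
  F[3-5] = +0.0000 N (tension)
  F[4-5] = -0.0000 N (compression)
  Rx@0 = +4273.1600 N
  Ry@0 = +174.5523 N
  Ry@4 = +194.9177 N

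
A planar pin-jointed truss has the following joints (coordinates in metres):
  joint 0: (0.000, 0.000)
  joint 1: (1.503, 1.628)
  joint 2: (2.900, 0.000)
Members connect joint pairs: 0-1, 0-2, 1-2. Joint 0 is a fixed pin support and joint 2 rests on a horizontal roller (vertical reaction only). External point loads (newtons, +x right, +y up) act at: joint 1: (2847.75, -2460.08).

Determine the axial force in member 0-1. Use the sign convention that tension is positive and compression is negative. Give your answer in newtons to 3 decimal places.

N=3 nodes, M=3 members, R=3 reactions → 2N=6, M+R=6
member 0 (0-1): L=2.2157, (cx,cy)=(0.6783,0.7348)
member 1 (0-2): L=2.9000, (cx,cy)=(1.0000,0.0000)
member 2 (1-2): L=2.1452, (cx,cy)=(0.6512,-0.7589)
solve A·x = −loads:
  F[0-1] = +562.8951 N (tension)
  F[0-2] = +2465.9178 N (tension)
  F[1-2] = -3786.6500 N (compression)
  Rx@0 = -2847.7500 N
  Ry@0 = -413.5880 N
  Ry@2 = +2873.6680 N

562.895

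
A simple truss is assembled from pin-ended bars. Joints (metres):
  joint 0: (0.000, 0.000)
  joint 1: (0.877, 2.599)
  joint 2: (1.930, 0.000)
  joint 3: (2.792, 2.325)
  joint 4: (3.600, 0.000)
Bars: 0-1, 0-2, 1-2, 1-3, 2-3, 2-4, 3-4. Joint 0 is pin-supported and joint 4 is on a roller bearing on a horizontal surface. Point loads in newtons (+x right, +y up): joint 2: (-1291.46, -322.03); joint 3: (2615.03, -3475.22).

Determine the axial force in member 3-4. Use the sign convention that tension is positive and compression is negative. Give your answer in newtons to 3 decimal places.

N=5 nodes, M=7 members, R=3 reactions → 2N=10, M+R=10
member 0 (0-1): L=2.7430, (cx,cy)=(0.3197,0.9475)
member 1 (0-2): L=1.9300, (cx,cy)=(1.0000,0.0000)
member 2 (1-2): L=2.8042, (cx,cy)=(0.3755,-0.9268)
member 3 (1-3): L=1.9345, (cx,cy)=(0.9899,-0.1416)
member 4 (2-3): L=2.4797, (cx,cy)=(0.3476,0.9376)
member 5 (2-4): L=1.6700, (cx,cy)=(1.0000,0.0000)
member 6 (3-4): L=2.4614, (cx,cy)=(0.3283,-0.9446)
solve A·x = −loads:
  F[0-1] = +801.5677 N (tension)
  F[0-2] = +1067.2884 N (tension)
  F[1-2] = -911.8886 N (compression)
  F[1-3] = +604.7989 N (tension)
  F[2-3] = +1244.8236 N (tension)
  F[2-4] = +1583.5909 N (tension)
  F[3-4] = -4824.0722 N (compression)
  Rx@0 = -1323.5700 N
  Ry@0 = -759.4936 N
  Ry@4 = +4556.7436 N

-4824.072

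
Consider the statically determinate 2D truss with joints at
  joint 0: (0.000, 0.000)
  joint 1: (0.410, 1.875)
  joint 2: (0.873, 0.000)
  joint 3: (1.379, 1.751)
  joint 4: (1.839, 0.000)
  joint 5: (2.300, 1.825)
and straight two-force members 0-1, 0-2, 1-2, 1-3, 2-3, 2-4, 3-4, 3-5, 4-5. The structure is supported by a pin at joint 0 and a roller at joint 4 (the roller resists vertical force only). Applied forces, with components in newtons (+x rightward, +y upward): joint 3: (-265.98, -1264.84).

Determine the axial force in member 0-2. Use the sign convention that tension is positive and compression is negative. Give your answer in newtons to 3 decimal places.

-141.420

N=6 nodes, M=9 members, R=3 reactions → 2N=12, M+R=12
member 0 (0-1): L=1.9193, (cx,cy)=(0.2136,0.9769)
member 1 (0-2): L=0.8730, (cx,cy)=(1.0000,0.0000)
member 2 (1-2): L=1.9313, (cx,cy)=(0.2397,-0.9708)
member 3 (1-3): L=0.9769, (cx,cy)=(0.9919,-0.1269)
member 4 (2-3): L=1.8226, (cx,cy)=(0.2776,0.9607)
member 5 (2-4): L=0.9660, (cx,cy)=(1.0000,0.0000)
member 6 (3-4): L=1.8104, (cx,cy)=(0.2541,-0.9672)
member 7 (3-5): L=0.9240, (cx,cy)=(0.9968,0.0801)
member 8 (4-5): L=1.8823, (cx,cy)=(0.2449,0.9695)
solve A·x = −loads:
  F[0-1] = -583.0938 N (compression)
  F[0-2] = -141.4200 N (compression)
  F[1-2] = +622.8441 N (tension)
  F[1-3] = -276.1093 N (compression)
  F[2-3] = -629.4231 N (compression)
  F[2-4] = +182.6354 N (tension)
  F[3-4] = -718.7953 N (compression)
  F[3-5] = +0.0000 N (tension)
  F[4-5] = -0.0000 N (compression)
  Rx@0 = +265.9800 N
  Ry@0 = +569.6342 N
  Ry@4 = +695.2058 N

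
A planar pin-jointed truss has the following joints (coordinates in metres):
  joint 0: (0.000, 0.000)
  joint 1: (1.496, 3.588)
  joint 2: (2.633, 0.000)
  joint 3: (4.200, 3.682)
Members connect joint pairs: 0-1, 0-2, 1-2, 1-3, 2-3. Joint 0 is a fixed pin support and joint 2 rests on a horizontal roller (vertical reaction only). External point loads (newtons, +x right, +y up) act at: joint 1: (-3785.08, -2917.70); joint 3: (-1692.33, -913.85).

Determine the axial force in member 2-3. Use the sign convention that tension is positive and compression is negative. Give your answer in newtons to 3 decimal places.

N=4 nodes, M=5 members, R=3 reactions → 2N=8, M+R=8
member 0 (0-1): L=3.8874, (cx,cy)=(0.3848,0.9230)
member 1 (0-2): L=2.6330, (cx,cy)=(1.0000,0.0000)
member 2 (1-2): L=3.7638, (cx,cy)=(0.3021,-0.9533)
member 3 (1-3): L=2.7056, (cx,cy)=(0.9994,0.0347)
member 4 (2-3): L=4.0016, (cx,cy)=(0.3916,0.9201)
solve A·x = −loads:
  F[0-1] = -8928.1790 N (compression)
  F[0-2] = -2041.5382 N (compression)
  F[1-2] = +5535.5020 N (tension)
  F[1-3] = -1323.7824 N (compression)
  F[2-3] = -943.1838 N (compression)
  Rx@0 = +5477.4100 N
  Ry@0 = +8240.5803 N
  Ry@2 = -4409.0303 N

-943.184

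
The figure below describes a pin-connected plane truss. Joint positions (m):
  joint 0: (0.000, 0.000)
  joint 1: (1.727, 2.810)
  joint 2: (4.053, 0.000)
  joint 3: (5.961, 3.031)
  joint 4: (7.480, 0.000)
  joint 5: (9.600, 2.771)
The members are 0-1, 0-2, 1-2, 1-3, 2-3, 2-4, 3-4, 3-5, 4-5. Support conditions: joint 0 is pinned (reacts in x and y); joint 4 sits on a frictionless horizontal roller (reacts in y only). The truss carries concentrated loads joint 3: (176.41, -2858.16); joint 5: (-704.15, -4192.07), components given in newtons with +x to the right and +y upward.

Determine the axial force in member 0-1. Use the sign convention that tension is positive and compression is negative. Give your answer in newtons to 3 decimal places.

491.026

N=6 nodes, M=9 members, R=3 reactions → 2N=12, M+R=12
member 0 (0-1): L=3.2983, (cx,cy)=(0.5236,0.8520)
member 1 (0-2): L=4.0530, (cx,cy)=(1.0000,0.0000)
member 2 (1-2): L=3.6478, (cx,cy)=(0.6376,-0.7703)
member 3 (1-3): L=4.2398, (cx,cy)=(0.9986,0.0521)
member 4 (2-3): L=3.5815, (cx,cy)=(0.5327,0.8463)
member 5 (2-4): L=3.4270, (cx,cy)=(1.0000,0.0000)
member 6 (3-4): L=3.3903, (cx,cy)=(0.4480,-0.8940)
member 7 (3-5): L=3.6483, (cx,cy)=(0.9975,-0.0713)
member 8 (4-5): L=3.4890, (cx,cy)=(0.6076,0.7942)
solve A·x = −loads:
  F[0-1] = +491.0260 N (tension)
  F[0-2] = -784.8445 N (compression)
  F[1-2] = -503.8681 N (compression)
  F[1-3] = +579.1815 N (tension)
  F[2-3] = +458.6455 N (tension)
  F[2-4] = -1350.4692 N (compression)
  F[3-4] = -3854.5988 N (compression)
  F[3-5] = +2379.3809 N (tension)
  F[4-5] = -5064.7204 N (compression)
  Rx@0 = +527.7400 N
  Ry@0 = -418.3345 N
  Ry@4 = +7468.5645 N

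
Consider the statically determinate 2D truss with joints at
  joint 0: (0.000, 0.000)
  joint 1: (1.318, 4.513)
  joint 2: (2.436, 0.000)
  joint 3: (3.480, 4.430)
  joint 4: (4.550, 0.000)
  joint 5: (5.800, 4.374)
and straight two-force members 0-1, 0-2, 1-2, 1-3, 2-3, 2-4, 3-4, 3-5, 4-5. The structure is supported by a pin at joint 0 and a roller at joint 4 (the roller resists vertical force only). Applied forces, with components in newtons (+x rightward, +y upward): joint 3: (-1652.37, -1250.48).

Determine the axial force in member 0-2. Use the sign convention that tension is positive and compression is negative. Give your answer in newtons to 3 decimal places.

-1096.649

N=6 nodes, M=9 members, R=3 reactions → 2N=12, M+R=12
member 0 (0-1): L=4.7015, (cx,cy)=(0.2803,0.9599)
member 1 (0-2): L=2.4360, (cx,cy)=(1.0000,0.0000)
member 2 (1-2): L=4.6494, (cx,cy)=(0.2405,-0.9707)
member 3 (1-3): L=2.1636, (cx,cy)=(0.9993,-0.0384)
member 4 (2-3): L=4.5514, (cx,cy)=(0.2294,0.9733)
member 5 (2-4): L=2.1140, (cx,cy)=(1.0000,0.0000)
member 6 (3-4): L=4.5574, (cx,cy)=(0.2348,-0.9720)
member 7 (3-5): L=2.3207, (cx,cy)=(0.9997,-0.0241)
member 8 (4-5): L=4.5491, (cx,cy)=(0.2748,0.9615)
solve A·x = −loads:
  F[0-1] = -1982.3476 N (compression)
  F[0-2] = -1096.6489 N (compression)
  F[1-2] = +2001.3927 N (tension)
  F[1-3] = -1037.7402 N (compression)
  F[2-3] = -1995.8873 N (compression)
  F[2-4] = -157.5726 N (compression)
  F[3-4] = +671.1398 N (tension)
  F[3-5] = +0.0000 N (tension)
  F[4-5] = -0.0000 N (compression)
  Rx@0 = +1652.3700 N
  Ry@0 = +1902.8599 N
  Ry@4 = -652.3799 N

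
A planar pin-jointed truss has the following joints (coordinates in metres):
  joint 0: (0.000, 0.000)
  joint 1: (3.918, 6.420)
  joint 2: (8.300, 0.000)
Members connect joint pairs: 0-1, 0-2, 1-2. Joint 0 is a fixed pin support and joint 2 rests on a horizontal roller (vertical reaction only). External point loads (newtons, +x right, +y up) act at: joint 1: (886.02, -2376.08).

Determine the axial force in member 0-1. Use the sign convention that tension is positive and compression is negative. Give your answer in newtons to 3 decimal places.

N=3 nodes, M=3 members, R=3 reactions → 2N=6, M+R=6
member 0 (0-1): L=7.5211, (cx,cy)=(0.5209,0.8536)
member 1 (0-2): L=8.3000, (cx,cy)=(1.0000,0.0000)
member 2 (1-2): L=7.7729, (cx,cy)=(0.5638,-0.8259)
solve A·x = −loads:
  F[0-1] = -666.7367 N (compression)
  F[0-2] = +1233.3456 N (tension)
  F[1-2] = -2187.7452 N (compression)
  Rx@0 = -886.0200 N
  Ry@0 = +569.1246 N
  Ry@2 = +1806.9554 N

-666.737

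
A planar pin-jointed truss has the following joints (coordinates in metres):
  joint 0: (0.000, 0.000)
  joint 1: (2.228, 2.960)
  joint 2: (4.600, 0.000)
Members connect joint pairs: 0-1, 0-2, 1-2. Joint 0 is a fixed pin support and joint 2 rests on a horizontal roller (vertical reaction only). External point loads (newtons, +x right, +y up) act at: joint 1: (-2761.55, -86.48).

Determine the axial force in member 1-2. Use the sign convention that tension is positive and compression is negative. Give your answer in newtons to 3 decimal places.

2223.492

N=3 nodes, M=3 members, R=3 reactions → 2N=6, M+R=6
member 0 (0-1): L=3.7048, (cx,cy)=(0.6014,0.7990)
member 1 (0-2): L=4.6000, (cx,cy)=(1.0000,0.0000)
member 2 (1-2): L=3.7931, (cx,cy)=(0.6253,-0.7804)
solve A·x = −loads:
  F[0-1] = -2279.9461 N (compression)
  F[0-2] = -1390.4335 N (compression)
  F[1-2] = +2223.4918 N (tension)
  Rx@0 = +2761.5500 N
  Ry@0 = +1821.5910 N
  Ry@2 = -1735.1110 N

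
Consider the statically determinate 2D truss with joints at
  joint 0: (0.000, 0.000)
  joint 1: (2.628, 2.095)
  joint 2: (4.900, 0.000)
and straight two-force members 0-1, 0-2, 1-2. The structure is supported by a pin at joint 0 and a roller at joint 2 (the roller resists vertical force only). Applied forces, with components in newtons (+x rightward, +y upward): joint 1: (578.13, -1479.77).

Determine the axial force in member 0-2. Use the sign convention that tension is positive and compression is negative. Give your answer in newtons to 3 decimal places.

1128.756

N=3 nodes, M=3 members, R=3 reactions → 2N=6, M+R=6
member 0 (0-1): L=3.3609, (cx,cy)=(0.7819,0.6234)
member 1 (0-2): L=4.9000, (cx,cy)=(1.0000,0.0000)
member 2 (1-2): L=3.0905, (cx,cy)=(0.7352,-0.6779)
solve A·x = −loads:
  F[0-1] = -704.1773 N (compression)
  F[0-2] = +1128.7556 N (tension)
  F[1-2] = -1535.3812 N (compression)
  Rx@0 = -578.1300 N
  Ry@0 = +438.9500 N
  Ry@2 = +1040.8200 N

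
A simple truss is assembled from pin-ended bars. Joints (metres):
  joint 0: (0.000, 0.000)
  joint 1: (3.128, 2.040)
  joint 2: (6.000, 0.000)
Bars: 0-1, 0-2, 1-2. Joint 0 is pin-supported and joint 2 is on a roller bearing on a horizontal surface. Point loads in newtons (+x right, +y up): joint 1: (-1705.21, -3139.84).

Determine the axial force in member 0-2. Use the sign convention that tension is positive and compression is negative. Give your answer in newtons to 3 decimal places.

1488.276

N=3 nodes, M=3 members, R=3 reactions → 2N=6, M+R=6
member 0 (0-1): L=3.7344, (cx,cy)=(0.8376,0.5463)
member 1 (0-2): L=6.0000, (cx,cy)=(1.0000,0.0000)
member 2 (1-2): L=3.5228, (cx,cy)=(0.8153,-0.5791)
solve A·x = −loads:
  F[0-1] = -3812.6139 N (compression)
  F[0-2] = +1488.2758 N (tension)
  F[1-2] = -1825.5116 N (compression)
  Rx@0 = +1705.2100 N
  Ry@0 = +2082.7081 N
  Ry@2 = +1057.1319 N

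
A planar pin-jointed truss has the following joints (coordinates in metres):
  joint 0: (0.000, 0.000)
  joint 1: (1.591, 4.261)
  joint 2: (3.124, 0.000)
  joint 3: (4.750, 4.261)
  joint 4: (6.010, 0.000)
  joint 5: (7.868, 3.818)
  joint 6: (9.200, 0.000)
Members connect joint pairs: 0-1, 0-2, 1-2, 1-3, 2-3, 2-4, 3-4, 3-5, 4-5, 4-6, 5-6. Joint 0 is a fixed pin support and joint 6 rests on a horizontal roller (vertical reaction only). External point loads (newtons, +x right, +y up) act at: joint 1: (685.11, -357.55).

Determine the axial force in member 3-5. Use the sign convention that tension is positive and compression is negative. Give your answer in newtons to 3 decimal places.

N=7 nodes, M=11 members, R=3 reactions → 2N=14, M+R=14
member 0 (0-1): L=4.5483, (cx,cy)=(0.3498,0.9368)
member 1 (0-2): L=3.1240, (cx,cy)=(1.0000,0.0000)
member 2 (1-2): L=4.5284, (cx,cy)=(0.3385,-0.9410)
member 3 (1-3): L=3.1590, (cx,cy)=(1.0000,0.0000)
member 4 (2-3): L=4.5607, (cx,cy)=(0.3565,0.9343)
member 5 (2-4): L=2.8860, (cx,cy)=(1.0000,0.0000)
member 6 (3-4): L=4.4434, (cx,cy)=(0.2836,-0.9590)
member 7 (3-5): L=3.1493, (cx,cy)=(0.9901,-0.1407)
member 8 (4-5): L=4.2461, (cx,cy)=(0.4376,0.8992)
member 9 (4-6): L=3.1900, (cx,cy)=(1.0000,0.0000)
member 10 (5-6): L=4.0437, (cx,cy)=(0.3294,-0.9442)
solve A·x = −loads:
  F[0-1] = +23.0491 N (tension)
  F[0-2] = +677.0475 N (tension)
  F[1-2] = -402.9343 N (compression)
  F[1-3] = -540.6414 N (compression)
  F[2-3] = +405.8104 N (tension)
  F[2-4] = +395.9602 N (tension)
  F[3-4] = -351.4732 N (compression)
  F[3-5] = -299.2695 N (compression)
  F[4-5] = +374.8372 N (tension)
  F[4-6] = +132.2730 N (tension)
  F[5-6] = -401.5540 N (compression)
  Rx@0 = -685.1100 N
  Ry@0 = -21.5930 N
  Ry@6 = +379.1430 N

-299.269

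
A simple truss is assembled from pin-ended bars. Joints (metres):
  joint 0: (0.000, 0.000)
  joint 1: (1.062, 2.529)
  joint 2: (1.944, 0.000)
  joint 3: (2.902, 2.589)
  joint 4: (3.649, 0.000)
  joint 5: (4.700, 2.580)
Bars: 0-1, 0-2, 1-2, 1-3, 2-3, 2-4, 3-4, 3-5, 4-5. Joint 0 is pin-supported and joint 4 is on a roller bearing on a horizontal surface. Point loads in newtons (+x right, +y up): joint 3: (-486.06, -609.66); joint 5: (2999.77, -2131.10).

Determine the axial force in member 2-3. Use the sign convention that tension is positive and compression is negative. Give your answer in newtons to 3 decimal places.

N=6 nodes, M=9 members, R=3 reactions → 2N=12, M+R=12
member 0 (0-1): L=2.7429, (cx,cy)=(0.3872,0.9220)
member 1 (0-2): L=1.9440, (cx,cy)=(1.0000,0.0000)
member 2 (1-2): L=2.6784, (cx,cy)=(0.3293,-0.9442)
member 3 (1-3): L=1.8410, (cx,cy)=(0.9995,0.0326)
member 4 (2-3): L=2.7606, (cx,cy)=(0.3470,0.9379)
member 5 (2-4): L=1.7050, (cx,cy)=(1.0000,0.0000)
member 6 (3-4): L=2.6946, (cx,cy)=(0.2772,-0.9608)
member 7 (3-5): L=1.7980, (cx,cy)=(1.0000,-0.0050)
member 8 (4-5): L=2.7859, (cx,cy)=(0.3773,0.9261)
solve A·x = −loads:
  F[0-1] = +2456.7150 N (tension)
  F[0-2] = +1562.5272 N (tension)
  F[1-2] = -2339.4507 N (compression)
  F[1-3] = +1722.4848 N (tension)
  F[2-3] = +2355.3427 N (tension)
  F[2-4] = -25.2371 N (compression)
  F[3-4] = -3012.1429 N (compression)
  F[3-5] = +3860.0816 N (tension)
  F[4-5] = -2280.2764 N (compression)
  Rx@0 = -2513.7100 N
  Ry@0 = -2265.1048 N
  Ry@4 = +5005.8648 N

2355.343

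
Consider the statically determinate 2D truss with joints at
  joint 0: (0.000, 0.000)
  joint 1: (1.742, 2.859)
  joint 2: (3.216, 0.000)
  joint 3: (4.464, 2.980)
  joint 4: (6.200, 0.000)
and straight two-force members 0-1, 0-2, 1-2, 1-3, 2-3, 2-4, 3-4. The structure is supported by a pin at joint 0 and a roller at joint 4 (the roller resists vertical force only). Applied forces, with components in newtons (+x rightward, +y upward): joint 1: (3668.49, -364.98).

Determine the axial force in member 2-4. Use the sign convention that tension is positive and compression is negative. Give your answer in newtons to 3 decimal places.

N=5 nodes, M=7 members, R=3 reactions → 2N=10, M+R=10
member 0 (0-1): L=3.3479, (cx,cy)=(0.5203,0.8540)
member 1 (0-2): L=3.2160, (cx,cy)=(1.0000,0.0000)
member 2 (1-2): L=3.2166, (cx,cy)=(0.4582,-0.8888)
member 3 (1-3): L=2.7247, (cx,cy)=(0.9990,0.0444)
member 4 (2-3): L=3.2308, (cx,cy)=(0.3863,0.9224)
member 5 (2-4): L=2.9840, (cx,cy)=(1.0000,0.0000)
member 6 (3-4): L=3.4488, (cx,cy)=(0.5034,-0.8641)
solve A·x = −loads:
  F[0-1] = +1673.6169 N (tension)
  F[0-2] = +2797.6637 N (tension)
  F[1-2] = -2110.1720 N (compression)
  F[1-3] = -1832.4918 N (compression)
  F[2-3] = +2033.4078 N (tension)
  F[2-4] = +1045.2088 N (tension)
  F[3-4] = -2076.4384 N (compression)
  Rx@0 = -3668.4900 N
  Ry@0 = -1429.2148 N
  Ry@4 = +1794.1948 N

1045.209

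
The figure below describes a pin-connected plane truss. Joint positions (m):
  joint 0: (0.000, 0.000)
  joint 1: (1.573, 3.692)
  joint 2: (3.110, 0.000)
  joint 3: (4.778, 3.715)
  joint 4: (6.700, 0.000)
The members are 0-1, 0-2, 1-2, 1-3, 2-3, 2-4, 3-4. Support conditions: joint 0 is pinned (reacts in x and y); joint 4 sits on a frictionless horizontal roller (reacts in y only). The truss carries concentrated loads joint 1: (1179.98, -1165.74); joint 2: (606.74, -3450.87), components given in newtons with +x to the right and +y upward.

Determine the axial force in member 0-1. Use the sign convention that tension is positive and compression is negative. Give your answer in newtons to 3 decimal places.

-2272.742

N=5 nodes, M=7 members, R=3 reactions → 2N=10, M+R=10
member 0 (0-1): L=4.0131, (cx,cy)=(0.3920,0.9200)
member 1 (0-2): L=3.1100, (cx,cy)=(1.0000,0.0000)
member 2 (1-2): L=3.9992, (cx,cy)=(0.3843,-0.9232)
member 3 (1-3): L=3.2051, (cx,cy)=(1.0000,0.0072)
member 4 (2-3): L=4.0723, (cx,cy)=(0.4096,0.9123)
member 5 (2-4): L=3.5900, (cx,cy)=(1.0000,0.0000)
member 6 (3-4): L=4.1827, (cx,cy)=(0.4595,-0.8882)
solve A·x = −loads:
  F[0-1] = -2272.7417 N (compression)
  F[0-2] = +2677.5520 N (tension)
  F[1-2] = +983.0709 N (tension)
  F[1-3] = -2448.7000 N (compression)
  F[2-3] = +2787.8976 N (tension)
  F[2-4] = +1306.7176 N (tension)
  F[3-4] = -2843.7353 N (compression)
  Rx@0 = -1786.7200 N
  Ry@0 = +2090.8785 N
  Ry@4 = +2525.7315 N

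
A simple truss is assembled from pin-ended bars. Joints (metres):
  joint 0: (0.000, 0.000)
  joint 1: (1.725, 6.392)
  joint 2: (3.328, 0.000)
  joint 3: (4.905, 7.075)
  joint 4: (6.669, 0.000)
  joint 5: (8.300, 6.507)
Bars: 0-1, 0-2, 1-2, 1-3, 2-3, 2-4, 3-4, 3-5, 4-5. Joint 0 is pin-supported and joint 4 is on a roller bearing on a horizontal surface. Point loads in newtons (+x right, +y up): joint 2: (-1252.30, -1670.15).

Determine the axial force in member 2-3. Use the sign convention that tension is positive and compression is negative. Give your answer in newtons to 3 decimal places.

N=6 nodes, M=9 members, R=3 reactions → 2N=12, M+R=12
member 0 (0-1): L=6.6207, (cx,cy)=(0.2605,0.9655)
member 1 (0-2): L=3.3280, (cx,cy)=(1.0000,0.0000)
member 2 (1-2): L=6.5899, (cx,cy)=(0.2432,-0.9700)
member 3 (1-3): L=3.2525, (cx,cy)=(0.9777,0.2100)
member 4 (2-3): L=7.2486, (cx,cy)=(0.2176,0.9760)
member 5 (2-4): L=3.3410, (cx,cy)=(1.0000,0.0000)
member 6 (3-4): L=7.2916, (cx,cy)=(0.2419,-0.9703)
member 7 (3-5): L=3.4422, (cx,cy)=(0.9863,-0.1650)
member 8 (4-5): L=6.7083, (cx,cy)=(0.2431,0.9700)
solve A·x = −loads:
  F[0-1] = -866.6355 N (compression)
  F[0-2] = -1026.5002 N (compression)
  F[1-2] = +771.0808 N (tension)
  F[1-3] = -422.7918 N (compression)
  F[2-3] = +944.8617 N (tension)
  F[2-4] = +207.8022 N (tension)
  F[3-4] = -858.9621 N (compression)
  F[3-5] = +0.0000 N (tension)
  F[4-5] = -0.0000 N (compression)
  Rx@0 = +1252.3000 N
  Ry@0 = +836.7028 N
  Ry@4 = +833.4472 N

944.862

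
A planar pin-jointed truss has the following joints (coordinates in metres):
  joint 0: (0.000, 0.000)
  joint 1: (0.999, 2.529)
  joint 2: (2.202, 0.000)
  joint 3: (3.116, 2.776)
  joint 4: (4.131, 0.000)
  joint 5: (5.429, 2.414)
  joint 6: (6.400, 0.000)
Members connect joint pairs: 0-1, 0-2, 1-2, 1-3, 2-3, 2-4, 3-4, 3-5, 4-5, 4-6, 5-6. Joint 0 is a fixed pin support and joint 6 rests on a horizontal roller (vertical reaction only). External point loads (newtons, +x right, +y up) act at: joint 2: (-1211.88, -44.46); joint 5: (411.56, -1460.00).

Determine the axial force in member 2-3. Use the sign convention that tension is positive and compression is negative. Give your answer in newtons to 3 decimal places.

-43.999

N=7 nodes, M=11 members, R=3 reactions → 2N=14, M+R=14
member 0 (0-1): L=2.7192, (cx,cy)=(0.3674,0.9301)
member 1 (0-2): L=2.2020, (cx,cy)=(1.0000,0.0000)
member 2 (1-2): L=2.8005, (cx,cy)=(0.4296,-0.9030)
member 3 (1-3): L=2.1314, (cx,cy)=(0.9933,0.1159)
member 4 (2-3): L=2.9226, (cx,cy)=(0.3127,0.9498)
member 5 (2-4): L=1.9290, (cx,cy)=(1.0000,0.0000)
member 6 (3-4): L=2.9557, (cx,cy)=(0.3434,-0.9392)
member 7 (3-5): L=2.3412, (cx,cy)=(0.9880,-0.1546)
member 8 (4-5): L=2.7408, (cx,cy)=(0.4736,0.8808)
member 9 (4-6): L=2.2690, (cx,cy)=(1.0000,0.0000)
member 10 (5-6): L=2.6020, (cx,cy)=(0.3732,-0.9278)
solve A·x = −loads:
  F[0-1] = -102.6132 N (compression)
  F[0-2] = -762.6207 N (compression)
  F[1-2] = +95.5126 N (tension)
  F[1-3] = -79.2617 N (compression)
  F[2-3] = -43.9985 N (compression)
  F[2-4] = +504.0476 N (tension)
  F[3-4] = +73.9199 N (tension)
  F[3-5] = -119.3065 N (compression)
  F[4-5] = -78.8244 N (compression)
  F[4-6] = +566.7611 N (tension)
  F[5-6] = -1518.7376 N (compression)
  Rx@0 = +800.3200 N
  Ry@0 = +95.4371 N
  Ry@6 = +1409.0229 N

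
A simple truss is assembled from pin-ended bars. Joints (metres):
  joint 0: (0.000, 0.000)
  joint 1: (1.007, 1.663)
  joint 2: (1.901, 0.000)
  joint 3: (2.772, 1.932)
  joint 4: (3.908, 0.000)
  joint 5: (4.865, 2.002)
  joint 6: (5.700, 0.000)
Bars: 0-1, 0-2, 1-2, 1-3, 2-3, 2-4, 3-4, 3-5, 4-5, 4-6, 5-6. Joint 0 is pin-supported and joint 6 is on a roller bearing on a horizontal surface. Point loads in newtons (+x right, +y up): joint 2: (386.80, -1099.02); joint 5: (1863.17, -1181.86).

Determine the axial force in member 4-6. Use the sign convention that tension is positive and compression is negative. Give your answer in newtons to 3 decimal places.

N=7 nodes, M=11 members, R=3 reactions → 2N=14, M+R=14
member 0 (0-1): L=1.9441, (cx,cy)=(0.5180,0.8554)
member 1 (0-2): L=1.9010, (cx,cy)=(1.0000,0.0000)
member 2 (1-2): L=1.8881, (cx,cy)=(0.4735,-0.8808)
member 3 (1-3): L=1.7854, (cx,cy)=(0.9886,0.1507)
member 4 (2-3): L=2.1193, (cx,cy)=(0.4110,0.9116)
member 5 (2-4): L=2.0070, (cx,cy)=(1.0000,0.0000)
member 6 (3-4): L=2.2412, (cx,cy)=(0.5069,-0.8620)
member 7 (3-5): L=2.0942, (cx,cy)=(0.9994,0.0334)
member 8 (4-5): L=2.2190, (cx,cy)=(0.4313,0.9022)
member 9 (4-6): L=1.7920, (cx,cy)=(1.0000,0.0000)
member 10 (5-6): L=2.1692, (cx,cy)=(0.3849,-0.9229)
solve A·x = −loads:
  F[0-1] = -293.6898 N (compression)
  F[0-2] = +2402.0928 N (tension)
  F[1-2] = +239.2936 N (tension)
  F[1-3] = -268.4932 N (compression)
  F[2-3] = +974.3461 N (tension)
  F[2-4] = +1728.1494 N (tension)
  F[3-4] = -959.3899 N (compression)
  F[3-5] = +621.6483 N (tension)
  F[4-5] = +916.6509 N (tension)
  F[4-6] = +846.5358 N (tension)
  F[5-6] = -2199.1216 N (compression)
  Rx@0 = -2249.9700 N
  Ry@0 = +251.2217 N
  Ry@6 = +2029.6583 N

846.536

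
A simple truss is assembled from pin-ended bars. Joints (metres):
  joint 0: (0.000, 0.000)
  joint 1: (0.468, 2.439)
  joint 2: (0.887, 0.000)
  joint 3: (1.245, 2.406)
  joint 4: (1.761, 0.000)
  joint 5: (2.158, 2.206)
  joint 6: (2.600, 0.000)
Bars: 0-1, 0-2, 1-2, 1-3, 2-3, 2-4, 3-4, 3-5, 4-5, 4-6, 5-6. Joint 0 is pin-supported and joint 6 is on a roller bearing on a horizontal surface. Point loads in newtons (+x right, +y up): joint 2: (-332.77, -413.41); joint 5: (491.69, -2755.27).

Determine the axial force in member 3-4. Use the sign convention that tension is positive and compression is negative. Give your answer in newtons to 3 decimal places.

N=7 nodes, M=11 members, R=3 reactions → 2N=14, M+R=14
member 0 (0-1): L=2.4835, (cx,cy)=(0.1884,0.9821)
member 1 (0-2): L=0.8870, (cx,cy)=(1.0000,0.0000)
member 2 (1-2): L=2.4747, (cx,cy)=(0.1693,-0.9856)
member 3 (1-3): L=0.7777, (cx,cy)=(0.9991,-0.0424)
member 4 (2-3): L=2.4325, (cx,cy)=(0.1472,0.9891)
member 5 (2-4): L=0.8740, (cx,cy)=(1.0000,0.0000)
member 6 (3-4): L=2.4607, (cx,cy)=(0.2097,-0.9778)
member 7 (3-5): L=0.9346, (cx,cy)=(0.9768,-0.2140)
member 8 (4-5): L=2.2414, (cx,cy)=(0.1771,0.9842)
member 9 (4-6): L=0.8390, (cx,cy)=(1.0000,0.0000)
member 10 (5-6): L=2.2498, (cx,cy)=(0.1965,-0.9805)
solve A·x = −loads:
  F[0-1] = -329.4927 N (compression)
  F[0-2] = +221.0110 N (tension)
  F[1-2] = +333.4382 N (tension)
  F[1-3] = -118.6527 N (compression)
  F[2-3] = +85.7192 N (tension)
  F[2-4] = +597.6202 N (tension)
  F[3-4] = -71.4890 N (compression)
  F[3-5] = -93.0956 N (compression)
  F[4-5] = +71.0225 N (tension)
  F[4-6] = +570.0499 N (tension)
  F[5-6] = -2901.6370 N (compression)
  Rx@0 = -158.9200 N
  Ry@0 = +323.5894 N
  Ry@6 = +2845.0906 N

-71.489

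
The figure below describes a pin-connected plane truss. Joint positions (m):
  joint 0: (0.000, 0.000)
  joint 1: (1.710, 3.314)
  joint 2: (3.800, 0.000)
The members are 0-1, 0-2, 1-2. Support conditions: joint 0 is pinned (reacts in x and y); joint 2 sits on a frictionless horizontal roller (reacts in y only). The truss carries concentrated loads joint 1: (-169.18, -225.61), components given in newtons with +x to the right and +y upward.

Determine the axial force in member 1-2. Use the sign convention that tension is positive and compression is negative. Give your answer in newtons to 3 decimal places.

N=3 nodes, M=3 members, R=3 reactions → 2N=6, M+R=6
member 0 (0-1): L=3.7292, (cx,cy)=(0.4585,0.8887)
member 1 (0-2): L=3.8000, (cx,cy)=(1.0000,0.0000)
member 2 (1-2): L=3.9180, (cx,cy)=(0.5334,-0.8458)
solve A·x = −loads:
  F[0-1] = -305.6571 N (compression)
  F[0-2] = -29.0218 N (compression)
  F[1-2] = +54.4054 N (tension)
  Rx@0 = +169.1800 N
  Ry@0 = +271.6283 N
  Ry@2 = -46.0183 N

54.405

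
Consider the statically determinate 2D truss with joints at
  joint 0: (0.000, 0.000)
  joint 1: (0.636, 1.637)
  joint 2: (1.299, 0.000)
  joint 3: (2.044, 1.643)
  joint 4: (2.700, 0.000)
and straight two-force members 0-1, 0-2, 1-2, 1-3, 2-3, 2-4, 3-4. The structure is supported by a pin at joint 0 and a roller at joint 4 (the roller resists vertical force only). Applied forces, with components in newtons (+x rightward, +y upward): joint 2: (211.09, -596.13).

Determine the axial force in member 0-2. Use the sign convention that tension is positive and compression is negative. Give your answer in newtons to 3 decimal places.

N=5 nodes, M=7 members, R=3 reactions → 2N=10, M+R=10
member 0 (0-1): L=1.7562, (cx,cy)=(0.3621,0.9321)
member 1 (0-2): L=1.2990, (cx,cy)=(1.0000,0.0000)
member 2 (1-2): L=1.7662, (cx,cy)=(0.3754,-0.9269)
member 3 (1-3): L=1.4080, (cx,cy)=(1.0000,0.0043)
member 4 (2-3): L=1.8040, (cx,cy)=(0.4130,0.9107)
member 5 (2-4): L=1.4010, (cx,cy)=(1.0000,0.0000)
member 6 (3-4): L=1.7691, (cx,cy)=(0.3708,-0.9287)
solve A·x = −loads:
  F[0-1] = -331.8505 N (compression)
  F[0-2] = +331.2677 N (tension)
  F[1-2] = +332.6055 N (tension)
  F[1-3] = -245.0365 N (compression)
  F[2-3] = +316.0585 N (tension)
  F[2-4] = +114.5124 N (tension)
  F[3-4] = -308.8205 N (compression)
  Rx@0 = -211.0900 N
  Ry@0 = +309.3252 N
  Ry@4 = +286.8048 N

331.268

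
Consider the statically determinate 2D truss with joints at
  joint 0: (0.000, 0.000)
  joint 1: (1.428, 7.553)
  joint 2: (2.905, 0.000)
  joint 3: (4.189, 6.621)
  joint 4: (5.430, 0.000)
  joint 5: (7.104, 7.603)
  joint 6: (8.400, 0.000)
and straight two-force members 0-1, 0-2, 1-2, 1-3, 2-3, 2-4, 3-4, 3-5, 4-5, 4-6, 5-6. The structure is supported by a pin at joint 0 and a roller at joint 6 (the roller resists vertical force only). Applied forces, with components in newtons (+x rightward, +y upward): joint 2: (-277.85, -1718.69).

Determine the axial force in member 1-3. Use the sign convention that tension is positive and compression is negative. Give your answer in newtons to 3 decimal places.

N=7 nodes, M=11 members, R=3 reactions → 2N=14, M+R=14
member 0 (0-1): L=7.6868, (cx,cy)=(0.1858,0.9826)
member 1 (0-2): L=2.9050, (cx,cy)=(1.0000,0.0000)
member 2 (1-2): L=7.6961, (cx,cy)=(0.1919,-0.9814)
member 3 (1-3): L=2.9141, (cx,cy)=(0.9475,-0.3198)
member 4 (2-3): L=6.7444, (cx,cy)=(0.1904,0.9817)
member 5 (2-4): L=2.5250, (cx,cy)=(1.0000,0.0000)
member 6 (3-4): L=6.7363, (cx,cy)=(0.1842,-0.9829)
member 7 (3-5): L=3.0760, (cx,cy)=(0.9477,0.3192)
member 8 (4-5): L=7.7851, (cx,cy)=(0.2150,0.9766)
member 9 (4-6): L=2.9700, (cx,cy)=(1.0000,0.0000)
member 10 (5-6): L=7.7127, (cx,cy)=(0.1680,-0.9858)
solve A·x = −loads:
  F[0-1] = -1144.2276 N (compression)
  F[0-2] = -65.2836 N (compression)
  F[1-2] = +1304.8512 N (tension)
  F[1-3] = -488.6552 N (compression)
  F[2-3] = +446.2563 N (tension)
  F[2-4] = +378.0298 N (tension)
  F[3-4] = -690.6870 N (compression)
  F[3-5] = -264.6357 N (compression)
  F[4-5] = +695.1253 N (tension)
  F[4-6] = +101.3175 N (tension)
  F[5-6] = -602.9537 N (compression)
  Rx@0 = +277.8500 N
  Ry@0 = +1124.3097 N
  Ry@6 = +594.3803 N

-488.655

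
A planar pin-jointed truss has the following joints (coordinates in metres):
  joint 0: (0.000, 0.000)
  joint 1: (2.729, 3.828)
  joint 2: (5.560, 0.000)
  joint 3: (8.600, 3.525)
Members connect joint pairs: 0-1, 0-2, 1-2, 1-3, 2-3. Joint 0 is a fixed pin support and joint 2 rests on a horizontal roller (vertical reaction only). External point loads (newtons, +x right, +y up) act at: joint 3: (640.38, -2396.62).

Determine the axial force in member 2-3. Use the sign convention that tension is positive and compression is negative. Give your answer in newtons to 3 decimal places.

N=4 nodes, M=5 members, R=3 reactions → 2N=8, M+R=8
member 0 (0-1): L=4.7012, (cx,cy)=(0.5805,0.8143)
member 1 (0-2): L=5.5600, (cx,cy)=(1.0000,0.0000)
member 2 (1-2): L=4.7611, (cx,cy)=(0.5946,-0.8040)
member 3 (1-3): L=5.8788, (cx,cy)=(0.9987,-0.0515)
member 4 (2-3): L=4.6548, (cx,cy)=(0.6531,0.7573)
solve A·x = −loads:
  F[0-1] = +2107.8871 N (tension)
  F[0-2] = -583.2346 N (compression)
  F[1-2] = -2301.1335 N (compression)
  F[1-3] = +2595.3401 N (tension)
  F[2-3] = -2988.1265 N (compression)
  Rx@0 = -640.3800 N
  Ry@0 = -1716.3785 N
  Ry@2 = +4112.9985 N

-2988.126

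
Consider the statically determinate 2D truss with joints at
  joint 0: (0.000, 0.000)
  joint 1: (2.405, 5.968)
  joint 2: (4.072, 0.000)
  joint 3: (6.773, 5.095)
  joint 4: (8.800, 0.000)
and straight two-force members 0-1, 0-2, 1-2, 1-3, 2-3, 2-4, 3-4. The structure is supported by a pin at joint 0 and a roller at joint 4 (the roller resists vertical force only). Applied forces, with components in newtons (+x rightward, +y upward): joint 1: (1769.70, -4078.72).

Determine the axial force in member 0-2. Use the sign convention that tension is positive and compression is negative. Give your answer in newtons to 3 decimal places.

N=5 nodes, M=7 members, R=3 reactions → 2N=10, M+R=10
member 0 (0-1): L=6.4344, (cx,cy)=(0.3738,0.9275)
member 1 (0-2): L=4.0720, (cx,cy)=(1.0000,0.0000)
member 2 (1-2): L=6.1964, (cx,cy)=(0.2690,-0.9631)
member 3 (1-3): L=4.4544, (cx,cy)=(0.9806,-0.1960)
member 4 (2-3): L=5.7667, (cx,cy)=(0.4684,0.8835)
member 5 (2-4): L=4.7280, (cx,cy)=(1.0000,0.0000)
member 6 (3-4): L=5.4834, (cx,cy)=(0.3697,-0.9292)
solve A·x = −loads:
  F[0-1] = -1901.6804 N (compression)
  F[0-2] = +2480.4992 N (tension)
  F[1-2] = -2000.4232 N (compression)
  F[1-3] = -1980.7483 N (compression)
  F[2-3] = +2180.6639 N (tension)
  F[2-4] = +920.9518 N (tension)
  F[3-4] = -2491.3438 N (compression)
  Rx@0 = -1769.7000 N
  Ry@0 = +1763.8460 N
  Ry@4 = +2314.8740 N

2480.499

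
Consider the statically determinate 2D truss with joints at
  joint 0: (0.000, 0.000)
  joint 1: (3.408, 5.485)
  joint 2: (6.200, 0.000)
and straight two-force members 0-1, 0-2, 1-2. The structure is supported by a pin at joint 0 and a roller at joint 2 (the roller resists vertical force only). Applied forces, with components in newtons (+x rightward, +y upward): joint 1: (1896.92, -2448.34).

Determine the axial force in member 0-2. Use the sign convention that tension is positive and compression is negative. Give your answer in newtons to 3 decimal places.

N=3 nodes, M=3 members, R=3 reactions → 2N=6, M+R=6
member 0 (0-1): L=6.4575, (cx,cy)=(0.5278,0.8494)
member 1 (0-2): L=6.2000, (cx,cy)=(1.0000,0.0000)
member 2 (1-2): L=6.1547, (cx,cy)=(0.4536,-0.8912)
solve A·x = −loads:
  F[0-1] = +677.6809 N (tension)
  F[0-2] = +1539.2698 N (tension)
  F[1-2] = -3393.1818 N (compression)
  Rx@0 = -1896.9200 N
  Ry@0 = -575.6195 N
  Ry@2 = +3023.9595 N

1539.270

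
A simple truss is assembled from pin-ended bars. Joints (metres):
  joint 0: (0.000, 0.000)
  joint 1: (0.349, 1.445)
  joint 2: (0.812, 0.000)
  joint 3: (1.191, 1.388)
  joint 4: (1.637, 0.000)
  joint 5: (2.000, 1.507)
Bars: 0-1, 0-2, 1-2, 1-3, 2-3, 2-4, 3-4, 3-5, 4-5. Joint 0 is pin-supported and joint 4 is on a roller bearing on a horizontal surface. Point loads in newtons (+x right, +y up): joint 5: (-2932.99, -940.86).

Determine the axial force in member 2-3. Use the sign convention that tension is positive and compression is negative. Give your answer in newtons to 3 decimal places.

-2683.072

N=6 nodes, M=9 members, R=3 reactions → 2N=12, M+R=12
member 0 (0-1): L=1.4865, (cx,cy)=(0.2348,0.9721)
member 1 (0-2): L=0.8120, (cx,cy)=(1.0000,0.0000)
member 2 (1-2): L=1.5174, (cx,cy)=(0.3051,-0.9523)
member 3 (1-3): L=0.8439, (cx,cy)=(0.9977,-0.0675)
member 4 (2-3): L=1.4388, (cx,cy)=(0.2634,0.9647)
member 5 (2-4): L=0.8250, (cx,cy)=(1.0000,0.0000)
member 6 (3-4): L=1.4579, (cx,cy)=(0.3059,-0.9521)
member 7 (3-5): L=0.8177, (cx,cy)=(0.9894,0.1455)
member 8 (4-5): L=1.5501, (cx,cy)=(0.2342,0.9722)
solve A·x = −loads:
  F[0-1] = -2563.0746 N (compression)
  F[0-2] = -2331.2517 N (compression)
  F[1-2] = +2717.9361 N (tension)
  F[1-3] = -1434.3494 N (compression)
  F[2-3] = -2683.0723 N (compression)
  F[2-4] = -795.1640 N (compression)
  F[3-4] = +2183.4008 N (tension)
  F[3-5] = -2835.9645 N (compression)
  F[4-5] = -543.2501 N (compression)
  Rx@0 = +2932.9900 N
  Ry@0 = +2491.4378 N
  Ry@4 = -1550.5778 N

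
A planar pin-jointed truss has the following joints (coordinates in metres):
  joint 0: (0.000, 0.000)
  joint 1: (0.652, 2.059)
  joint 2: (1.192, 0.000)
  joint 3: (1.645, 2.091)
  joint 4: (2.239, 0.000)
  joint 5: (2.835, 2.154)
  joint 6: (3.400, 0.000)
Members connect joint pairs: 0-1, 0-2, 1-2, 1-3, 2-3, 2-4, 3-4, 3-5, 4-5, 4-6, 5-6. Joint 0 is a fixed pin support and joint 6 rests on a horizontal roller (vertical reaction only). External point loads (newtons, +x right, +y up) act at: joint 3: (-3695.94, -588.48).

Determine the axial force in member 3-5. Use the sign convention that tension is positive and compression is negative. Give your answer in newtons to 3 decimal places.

N=7 nodes, M=11 members, R=3 reactions → 2N=14, M+R=14
member 0 (0-1): L=2.1598, (cx,cy)=(0.3019,0.9533)
member 1 (0-2): L=1.1920, (cx,cy)=(1.0000,0.0000)
member 2 (1-2): L=2.1286, (cx,cy)=(0.2537,-0.9673)
member 3 (1-3): L=0.9935, (cx,cy)=(0.9995,0.0322)
member 4 (2-3): L=2.1395, (cx,cy)=(0.2117,0.9773)
member 5 (2-4): L=1.0470, (cx,cy)=(1.0000,0.0000)
member 6 (3-4): L=2.1737, (cx,cy)=(0.2733,-0.9619)
member 7 (3-5): L=1.1917, (cx,cy)=(0.9986,0.0529)
member 8 (4-5): L=2.2349, (cx,cy)=(0.2667,0.9638)
member 9 (4-6): L=1.1610, (cx,cy)=(1.0000,0.0000)
member 10 (5-6): L=2.2269, (cx,cy)=(0.2537,-0.9673)
solve A·x = −loads:
  F[0-1] = -2702.8664 N (compression)
  F[0-2] = -2879.9860 N (compression)
  F[1-2] = +2614.6249 N (tension)
  F[1-3] = -1480.0100 N (compression)
  F[2-3] = -2587.7630 N (compression)
  F[2-4] = -1668.7881 N (compression)
  F[3-4] = +2126.8095 N (tension)
  F[3-5] = +1089.1338 N (tension)
  F[4-5] = -2122.7333 N (compression)
  F[4-6] = -521.5319 N (compression)
  F[5-6] = +2055.5445 N (tension)
  Rx@0 = +3695.9400 N
  Ry@0 = +2576.7626 N
  Ry@6 = -1988.2826 N

1089.134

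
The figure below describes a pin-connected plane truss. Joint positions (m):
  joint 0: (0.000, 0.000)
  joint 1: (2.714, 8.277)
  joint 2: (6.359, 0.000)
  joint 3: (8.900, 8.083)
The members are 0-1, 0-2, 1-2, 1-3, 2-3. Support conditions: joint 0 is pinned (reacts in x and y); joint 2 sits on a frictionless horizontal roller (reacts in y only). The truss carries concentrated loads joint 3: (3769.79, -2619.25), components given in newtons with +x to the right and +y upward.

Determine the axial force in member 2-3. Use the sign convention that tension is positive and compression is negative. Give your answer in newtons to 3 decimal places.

-2596.101

N=4 nodes, M=5 members, R=3 reactions → 2N=8, M+R=8
member 0 (0-1): L=8.7106, (cx,cy)=(0.3116,0.9502)
member 1 (0-2): L=6.3590, (cx,cy)=(1.0000,0.0000)
member 2 (1-2): L=9.0440, (cx,cy)=(0.4030,-0.9152)
member 3 (1-3): L=6.1890, (cx,cy)=(0.9995,-0.0313)
member 4 (2-3): L=8.4730, (cx,cy)=(0.2999,0.9540)
solve A·x = −loads:
  F[0-1] = +6144.3065 N (tension)
  F[0-2] = +1855.3810 N (tension)
  F[1-2] = -6535.3743 N (compression)
  F[1-3] = +4550.5815 N (tension)
  F[2-3] = -2596.1008 N (compression)
  Rx@0 = -3769.7900 N
  Ry@0 = -5838.4537 N
  Ry@2 = +8457.7037 N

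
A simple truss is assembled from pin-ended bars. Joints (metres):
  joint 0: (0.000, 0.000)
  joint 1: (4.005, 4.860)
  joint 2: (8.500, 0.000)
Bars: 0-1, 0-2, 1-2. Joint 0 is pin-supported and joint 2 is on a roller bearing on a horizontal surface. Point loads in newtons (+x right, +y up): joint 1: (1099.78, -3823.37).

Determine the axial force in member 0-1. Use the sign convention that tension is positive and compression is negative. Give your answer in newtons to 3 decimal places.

-1805.144

N=3 nodes, M=3 members, R=3 reactions → 2N=6, M+R=6
member 0 (0-1): L=6.2976, (cx,cy)=(0.6360,0.7717)
member 1 (0-2): L=8.5000, (cx,cy)=(1.0000,0.0000)
member 2 (1-2): L=6.6200, (cx,cy)=(0.6790,-0.7341)
solve A·x = −loads:
  F[0-1] = -1805.1437 N (compression)
  F[0-2] = +2247.7750 N (tension)
  F[1-2] = -3310.4136 N (compression)
  Rx@0 = -1099.7800 N
  Ry@0 = +1393.0726 N
  Ry@2 = +2430.2974 N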